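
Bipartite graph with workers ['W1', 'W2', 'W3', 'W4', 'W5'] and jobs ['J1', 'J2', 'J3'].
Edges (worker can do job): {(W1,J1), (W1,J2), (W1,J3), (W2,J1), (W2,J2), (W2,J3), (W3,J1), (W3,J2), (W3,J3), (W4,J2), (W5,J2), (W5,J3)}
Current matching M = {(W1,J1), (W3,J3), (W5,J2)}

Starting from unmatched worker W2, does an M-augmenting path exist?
No augmenting path from W2

Alternating search from W2 reaches jobs: {J1, J2, J3}.
Every reachable job is already matched in M, and following those matched edges back to workers exposes no further unvisited jobs.
No M-augmenting path from W2 exists.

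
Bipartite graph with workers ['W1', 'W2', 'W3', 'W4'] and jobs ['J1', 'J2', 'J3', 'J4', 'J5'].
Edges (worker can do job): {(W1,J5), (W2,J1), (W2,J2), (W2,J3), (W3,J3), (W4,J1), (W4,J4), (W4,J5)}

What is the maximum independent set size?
Maximum independent set = 5

By König's theorem:
- Min vertex cover = Max matching = 4
- Max independent set = Total vertices - Min vertex cover
- Max independent set = 9 - 4 = 5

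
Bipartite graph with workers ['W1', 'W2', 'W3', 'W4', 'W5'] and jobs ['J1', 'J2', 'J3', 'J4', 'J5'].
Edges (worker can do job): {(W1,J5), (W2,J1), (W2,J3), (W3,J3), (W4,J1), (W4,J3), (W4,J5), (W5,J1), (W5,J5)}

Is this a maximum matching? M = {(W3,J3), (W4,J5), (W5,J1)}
Yes, size 3 is maximum

Proposed matching has size 3.
Maximum matching size for this graph: 3.

This is a maximum matching.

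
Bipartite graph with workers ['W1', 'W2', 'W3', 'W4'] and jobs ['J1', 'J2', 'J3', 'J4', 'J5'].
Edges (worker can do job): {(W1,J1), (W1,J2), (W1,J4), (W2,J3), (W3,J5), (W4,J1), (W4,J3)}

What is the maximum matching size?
Maximum matching size = 4

Maximum matching: {(W1,J2), (W2,J3), (W3,J5), (W4,J1)}
Size: 4

This assigns 4 workers to 4 distinct jobs.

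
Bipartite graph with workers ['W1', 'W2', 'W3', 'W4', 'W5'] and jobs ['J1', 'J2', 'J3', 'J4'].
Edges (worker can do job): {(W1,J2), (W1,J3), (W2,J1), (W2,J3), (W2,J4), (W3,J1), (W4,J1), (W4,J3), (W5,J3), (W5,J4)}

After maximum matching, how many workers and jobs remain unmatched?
Unmatched: 1 workers, 0 jobs

Maximum matching size: 4
Workers: 5 total, 4 matched, 1 unmatched
Jobs: 4 total, 4 matched, 0 unmatched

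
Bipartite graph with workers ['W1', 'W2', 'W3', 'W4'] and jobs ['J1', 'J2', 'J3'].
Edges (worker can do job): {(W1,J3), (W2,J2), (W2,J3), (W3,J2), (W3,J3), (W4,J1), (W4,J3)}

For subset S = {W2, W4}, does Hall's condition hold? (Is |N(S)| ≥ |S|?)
Yes: |N(S)| = 3, |S| = 2

Subset S = {W2, W4}
Neighbors N(S) = {J1, J2, J3}

|N(S)| = 3, |S| = 2
Hall's condition: |N(S)| ≥ |S| is satisfied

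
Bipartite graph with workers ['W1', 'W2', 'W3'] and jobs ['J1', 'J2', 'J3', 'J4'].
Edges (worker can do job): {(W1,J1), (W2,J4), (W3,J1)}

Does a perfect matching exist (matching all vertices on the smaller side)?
No, maximum matching has size 2 < 3

Maximum matching has size 2, need 3 for perfect matching.
Unmatched workers: ['W1']
Unmatched jobs: ['J3', 'J2']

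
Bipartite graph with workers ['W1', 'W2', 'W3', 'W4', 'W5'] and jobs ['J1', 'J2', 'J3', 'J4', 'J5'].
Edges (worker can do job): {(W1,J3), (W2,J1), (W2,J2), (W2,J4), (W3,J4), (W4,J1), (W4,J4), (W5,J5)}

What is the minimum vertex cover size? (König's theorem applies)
Minimum vertex cover size = 5

By König's theorem: in bipartite graphs,
min vertex cover = max matching = 5

Maximum matching has size 5, so minimum vertex cover also has size 5.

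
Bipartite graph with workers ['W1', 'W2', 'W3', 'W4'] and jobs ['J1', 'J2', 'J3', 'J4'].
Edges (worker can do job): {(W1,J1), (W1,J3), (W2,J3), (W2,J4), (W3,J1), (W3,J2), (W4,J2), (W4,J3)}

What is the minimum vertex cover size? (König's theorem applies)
Minimum vertex cover size = 4

By König's theorem: in bipartite graphs,
min vertex cover = max matching = 4

Maximum matching has size 4, so minimum vertex cover also has size 4.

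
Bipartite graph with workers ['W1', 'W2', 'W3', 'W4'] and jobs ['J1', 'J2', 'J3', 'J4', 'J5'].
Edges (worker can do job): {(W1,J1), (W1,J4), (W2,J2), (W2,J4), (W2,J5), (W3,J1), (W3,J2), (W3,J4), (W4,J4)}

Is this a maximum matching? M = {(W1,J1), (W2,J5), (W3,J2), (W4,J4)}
Yes, size 4 is maximum

Proposed matching has size 4.
Maximum matching size for this graph: 4.

This is a maximum matching.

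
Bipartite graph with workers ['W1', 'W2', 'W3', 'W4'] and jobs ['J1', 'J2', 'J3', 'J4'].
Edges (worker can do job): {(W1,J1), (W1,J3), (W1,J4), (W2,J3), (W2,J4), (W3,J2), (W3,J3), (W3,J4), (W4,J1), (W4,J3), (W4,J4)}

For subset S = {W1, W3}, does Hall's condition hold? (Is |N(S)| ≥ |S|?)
Yes: |N(S)| = 4, |S| = 2

Subset S = {W1, W3}
Neighbors N(S) = {J1, J2, J3, J4}

|N(S)| = 4, |S| = 2
Hall's condition: |N(S)| ≥ |S| is satisfied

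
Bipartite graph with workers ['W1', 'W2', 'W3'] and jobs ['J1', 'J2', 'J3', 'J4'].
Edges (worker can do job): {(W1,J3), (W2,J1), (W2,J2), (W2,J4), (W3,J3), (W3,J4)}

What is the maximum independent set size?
Maximum independent set = 4

By König's theorem:
- Min vertex cover = Max matching = 3
- Max independent set = Total vertices - Min vertex cover
- Max independent set = 7 - 3 = 4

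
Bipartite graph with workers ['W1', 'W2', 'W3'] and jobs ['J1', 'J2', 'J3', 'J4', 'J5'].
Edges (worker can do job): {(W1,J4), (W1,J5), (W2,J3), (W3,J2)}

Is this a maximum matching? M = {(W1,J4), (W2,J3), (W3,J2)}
Yes, size 3 is maximum

Proposed matching has size 3.
Maximum matching size for this graph: 3.

This is a maximum matching.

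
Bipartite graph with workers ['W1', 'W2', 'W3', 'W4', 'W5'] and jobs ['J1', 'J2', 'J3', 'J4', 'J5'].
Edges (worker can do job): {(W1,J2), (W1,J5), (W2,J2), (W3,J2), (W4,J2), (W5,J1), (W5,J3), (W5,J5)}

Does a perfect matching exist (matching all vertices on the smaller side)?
No, maximum matching has size 3 < 5

Maximum matching has size 3, need 5 for perfect matching.
Unmatched workers: ['W4', 'W2']
Unmatched jobs: ['J1', 'J4']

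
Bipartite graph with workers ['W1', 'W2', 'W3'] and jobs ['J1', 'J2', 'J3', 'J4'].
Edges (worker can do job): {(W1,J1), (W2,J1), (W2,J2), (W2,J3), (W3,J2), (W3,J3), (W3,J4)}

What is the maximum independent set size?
Maximum independent set = 4

By König's theorem:
- Min vertex cover = Max matching = 3
- Max independent set = Total vertices - Min vertex cover
- Max independent set = 7 - 3 = 4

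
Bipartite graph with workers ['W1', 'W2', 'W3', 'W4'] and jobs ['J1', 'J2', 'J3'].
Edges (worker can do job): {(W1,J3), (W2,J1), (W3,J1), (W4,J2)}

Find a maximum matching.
Matching: {(W1,J3), (W3,J1), (W4,J2)}

Maximum matching (size 3):
  W1 → J3
  W3 → J1
  W4 → J2

Each worker is assigned to at most one job, and each job to at most one worker.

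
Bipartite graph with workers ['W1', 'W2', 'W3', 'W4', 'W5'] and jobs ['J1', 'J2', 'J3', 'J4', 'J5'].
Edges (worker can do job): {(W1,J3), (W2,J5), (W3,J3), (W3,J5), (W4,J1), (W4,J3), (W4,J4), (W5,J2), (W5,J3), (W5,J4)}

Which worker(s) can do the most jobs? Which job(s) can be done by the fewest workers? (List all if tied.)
Most versatile: W4, W5 (3 jobs); Least covered: J1, J2 (1 workers)

Worker degrees (jobs they can do): W1:1, W2:1, W3:2, W4:3, W5:3
Job degrees (workers who can do it): J1:1, J2:1, J3:4, J4:2, J5:2

Maximum worker degree is 3, achieved by: W4, W5
Minimum job degree is 1, achieved by: J1, J2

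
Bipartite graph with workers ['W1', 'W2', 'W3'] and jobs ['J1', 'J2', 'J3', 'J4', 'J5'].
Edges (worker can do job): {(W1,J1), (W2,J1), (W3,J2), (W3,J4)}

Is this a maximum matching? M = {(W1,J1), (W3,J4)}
Yes, size 2 is maximum

Proposed matching has size 2.
Maximum matching size for this graph: 2.

This is a maximum matching.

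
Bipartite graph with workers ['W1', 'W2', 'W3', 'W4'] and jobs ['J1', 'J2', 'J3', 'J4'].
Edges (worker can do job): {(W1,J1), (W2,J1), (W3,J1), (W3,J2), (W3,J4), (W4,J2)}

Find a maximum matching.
Matching: {(W1,J1), (W3,J4), (W4,J2)}

Maximum matching (size 3):
  W1 → J1
  W3 → J4
  W4 → J2

Each worker is assigned to at most one job, and each job to at most one worker.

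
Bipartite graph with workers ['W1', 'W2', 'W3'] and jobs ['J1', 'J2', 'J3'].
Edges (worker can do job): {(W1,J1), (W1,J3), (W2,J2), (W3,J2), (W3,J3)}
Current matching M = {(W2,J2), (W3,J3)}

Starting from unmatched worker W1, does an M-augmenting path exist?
Yes: W1 → J1

An M-augmenting path alternates non-matching / matching edges, starting and ending at unmatched vertices.
Path: W1 → J1
(J1 is unmatched in M, so the path is augmenting.)
Flipping edges along this path would increase |M| from 2 to 3.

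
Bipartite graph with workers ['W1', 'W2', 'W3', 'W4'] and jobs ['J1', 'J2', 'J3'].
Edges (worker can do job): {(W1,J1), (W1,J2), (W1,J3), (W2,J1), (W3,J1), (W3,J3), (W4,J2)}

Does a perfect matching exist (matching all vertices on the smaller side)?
Yes, perfect matching exists (size 3)

Perfect matching: {(W1,J3), (W3,J1), (W4,J2)}
All 3 vertices on the smaller side are matched.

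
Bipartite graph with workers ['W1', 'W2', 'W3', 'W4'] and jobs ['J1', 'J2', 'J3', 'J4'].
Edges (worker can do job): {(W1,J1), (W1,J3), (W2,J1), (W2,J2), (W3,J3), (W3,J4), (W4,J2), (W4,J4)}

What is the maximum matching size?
Maximum matching size = 4

Maximum matching: {(W1,J1), (W2,J2), (W3,J3), (W4,J4)}
Size: 4

This assigns 4 workers to 4 distinct jobs.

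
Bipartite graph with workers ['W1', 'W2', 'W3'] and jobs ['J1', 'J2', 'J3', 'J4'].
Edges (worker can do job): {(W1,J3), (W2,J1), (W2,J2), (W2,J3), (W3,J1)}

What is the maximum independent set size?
Maximum independent set = 4

By König's theorem:
- Min vertex cover = Max matching = 3
- Max independent set = Total vertices - Min vertex cover
- Max independent set = 7 - 3 = 4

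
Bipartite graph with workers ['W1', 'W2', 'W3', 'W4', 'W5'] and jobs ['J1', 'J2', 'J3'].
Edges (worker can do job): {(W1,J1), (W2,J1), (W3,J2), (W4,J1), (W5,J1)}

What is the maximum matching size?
Maximum matching size = 2

Maximum matching: {(W3,J2), (W5,J1)}
Size: 2

This assigns 2 workers to 2 distinct jobs.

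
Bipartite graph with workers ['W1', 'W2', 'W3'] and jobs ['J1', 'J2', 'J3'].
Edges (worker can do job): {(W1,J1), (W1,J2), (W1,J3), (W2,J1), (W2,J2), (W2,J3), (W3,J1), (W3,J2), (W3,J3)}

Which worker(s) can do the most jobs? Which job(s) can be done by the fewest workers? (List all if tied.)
Most versatile: W1, W2, W3 (3 jobs); Least covered: J1, J2, J3 (3 workers)

Worker degrees (jobs they can do): W1:3, W2:3, W3:3
Job degrees (workers who can do it): J1:3, J2:3, J3:3

Maximum worker degree is 3, achieved by: W1, W2, W3
Minimum job degree is 3, achieved by: J1, J2, J3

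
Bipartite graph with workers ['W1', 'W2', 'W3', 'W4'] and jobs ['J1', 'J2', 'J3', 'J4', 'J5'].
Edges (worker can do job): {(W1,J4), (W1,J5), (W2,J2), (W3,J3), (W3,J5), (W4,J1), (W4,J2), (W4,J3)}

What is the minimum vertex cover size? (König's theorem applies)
Minimum vertex cover size = 4

By König's theorem: in bipartite graphs,
min vertex cover = max matching = 4

Maximum matching has size 4, so minimum vertex cover also has size 4.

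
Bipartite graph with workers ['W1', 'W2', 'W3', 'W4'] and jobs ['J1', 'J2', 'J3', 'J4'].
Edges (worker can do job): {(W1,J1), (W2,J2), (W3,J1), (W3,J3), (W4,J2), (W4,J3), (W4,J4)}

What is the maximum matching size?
Maximum matching size = 4

Maximum matching: {(W1,J1), (W2,J2), (W3,J3), (W4,J4)}
Size: 4

This assigns 4 workers to 4 distinct jobs.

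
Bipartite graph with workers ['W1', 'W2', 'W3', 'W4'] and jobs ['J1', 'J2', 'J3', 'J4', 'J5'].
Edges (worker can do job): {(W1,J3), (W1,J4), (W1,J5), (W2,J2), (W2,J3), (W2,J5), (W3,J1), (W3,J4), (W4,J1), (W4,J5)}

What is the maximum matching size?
Maximum matching size = 4

Maximum matching: {(W1,J3), (W2,J2), (W3,J4), (W4,J1)}
Size: 4

This assigns 4 workers to 4 distinct jobs.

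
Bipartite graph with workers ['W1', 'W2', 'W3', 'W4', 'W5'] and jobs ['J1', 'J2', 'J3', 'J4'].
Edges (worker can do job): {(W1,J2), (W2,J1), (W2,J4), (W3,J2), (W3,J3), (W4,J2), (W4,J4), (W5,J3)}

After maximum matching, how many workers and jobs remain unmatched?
Unmatched: 1 workers, 0 jobs

Maximum matching size: 4
Workers: 5 total, 4 matched, 1 unmatched
Jobs: 4 total, 4 matched, 0 unmatched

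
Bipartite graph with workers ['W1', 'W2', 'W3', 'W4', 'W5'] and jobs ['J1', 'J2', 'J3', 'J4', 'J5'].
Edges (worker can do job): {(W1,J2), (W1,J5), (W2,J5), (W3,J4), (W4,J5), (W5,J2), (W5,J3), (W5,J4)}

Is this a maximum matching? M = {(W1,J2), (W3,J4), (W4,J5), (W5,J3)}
Yes, size 4 is maximum

Proposed matching has size 4.
Maximum matching size for this graph: 4.

This is a maximum matching.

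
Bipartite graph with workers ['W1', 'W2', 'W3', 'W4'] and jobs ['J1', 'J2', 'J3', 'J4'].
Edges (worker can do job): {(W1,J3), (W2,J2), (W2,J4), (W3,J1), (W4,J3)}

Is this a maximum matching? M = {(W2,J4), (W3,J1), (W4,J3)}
Yes, size 3 is maximum

Proposed matching has size 3.
Maximum matching size for this graph: 3.

This is a maximum matching.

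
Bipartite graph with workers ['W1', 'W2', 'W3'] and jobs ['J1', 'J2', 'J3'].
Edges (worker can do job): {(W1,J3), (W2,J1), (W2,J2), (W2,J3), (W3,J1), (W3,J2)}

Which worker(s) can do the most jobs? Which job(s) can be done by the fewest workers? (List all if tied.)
Most versatile: W2 (3 jobs); Least covered: J1, J2, J3 (2 workers)

Worker degrees (jobs they can do): W1:1, W2:3, W3:2
Job degrees (workers who can do it): J1:2, J2:2, J3:2

Maximum worker degree is 3, achieved by: W2
Minimum job degree is 2, achieved by: J1, J2, J3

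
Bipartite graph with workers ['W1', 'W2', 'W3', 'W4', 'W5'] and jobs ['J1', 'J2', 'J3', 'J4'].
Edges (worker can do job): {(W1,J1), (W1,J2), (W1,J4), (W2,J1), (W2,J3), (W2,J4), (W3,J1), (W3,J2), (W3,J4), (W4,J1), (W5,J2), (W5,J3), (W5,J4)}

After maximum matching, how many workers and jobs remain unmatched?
Unmatched: 1 workers, 0 jobs

Maximum matching size: 4
Workers: 5 total, 4 matched, 1 unmatched
Jobs: 4 total, 4 matched, 0 unmatched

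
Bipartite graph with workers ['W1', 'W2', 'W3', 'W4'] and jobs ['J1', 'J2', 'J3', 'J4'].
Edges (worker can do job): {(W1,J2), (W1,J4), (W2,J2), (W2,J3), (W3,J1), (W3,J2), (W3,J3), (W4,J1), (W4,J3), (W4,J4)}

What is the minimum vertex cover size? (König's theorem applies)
Minimum vertex cover size = 4

By König's theorem: in bipartite graphs,
min vertex cover = max matching = 4

Maximum matching has size 4, so minimum vertex cover also has size 4.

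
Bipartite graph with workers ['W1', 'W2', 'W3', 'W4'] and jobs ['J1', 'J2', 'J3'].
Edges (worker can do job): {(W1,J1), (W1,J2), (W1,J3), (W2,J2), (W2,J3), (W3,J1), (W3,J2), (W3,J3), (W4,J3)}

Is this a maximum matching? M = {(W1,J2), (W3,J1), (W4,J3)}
Yes, size 3 is maximum

Proposed matching has size 3.
Maximum matching size for this graph: 3.

This is a maximum matching.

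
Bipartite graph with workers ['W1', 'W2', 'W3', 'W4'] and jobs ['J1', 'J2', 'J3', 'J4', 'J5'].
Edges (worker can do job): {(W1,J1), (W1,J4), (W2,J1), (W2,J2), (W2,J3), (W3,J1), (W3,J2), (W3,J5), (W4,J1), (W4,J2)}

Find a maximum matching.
Matching: {(W1,J4), (W2,J2), (W3,J5), (W4,J1)}

Maximum matching (size 4):
  W1 → J4
  W2 → J2
  W3 → J5
  W4 → J1

Each worker is assigned to at most one job, and each job to at most one worker.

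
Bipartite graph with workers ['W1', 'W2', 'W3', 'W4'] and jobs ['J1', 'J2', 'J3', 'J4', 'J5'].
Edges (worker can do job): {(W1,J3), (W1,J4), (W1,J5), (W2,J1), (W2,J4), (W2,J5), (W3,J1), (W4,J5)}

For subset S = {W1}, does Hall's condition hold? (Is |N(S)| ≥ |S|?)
Yes: |N(S)| = 3, |S| = 1

Subset S = {W1}
Neighbors N(S) = {J3, J4, J5}

|N(S)| = 3, |S| = 1
Hall's condition: |N(S)| ≥ |S| is satisfied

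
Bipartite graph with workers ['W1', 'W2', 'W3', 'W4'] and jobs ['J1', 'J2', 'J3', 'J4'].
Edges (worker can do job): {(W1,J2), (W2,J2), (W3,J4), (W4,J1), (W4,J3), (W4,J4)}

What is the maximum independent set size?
Maximum independent set = 5

By König's theorem:
- Min vertex cover = Max matching = 3
- Max independent set = Total vertices - Min vertex cover
- Max independent set = 8 - 3 = 5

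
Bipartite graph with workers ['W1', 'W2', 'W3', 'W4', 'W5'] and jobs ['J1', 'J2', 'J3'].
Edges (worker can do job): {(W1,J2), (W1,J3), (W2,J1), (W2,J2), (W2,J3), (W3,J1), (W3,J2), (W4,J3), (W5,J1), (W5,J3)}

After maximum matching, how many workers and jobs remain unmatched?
Unmatched: 2 workers, 0 jobs

Maximum matching size: 3
Workers: 5 total, 3 matched, 2 unmatched
Jobs: 3 total, 3 matched, 0 unmatched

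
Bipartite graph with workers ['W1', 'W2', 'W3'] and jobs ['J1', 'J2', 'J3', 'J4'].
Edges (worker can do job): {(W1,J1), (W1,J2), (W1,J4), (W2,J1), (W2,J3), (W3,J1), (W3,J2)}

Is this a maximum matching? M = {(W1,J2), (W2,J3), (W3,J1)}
Yes, size 3 is maximum

Proposed matching has size 3.
Maximum matching size for this graph: 3.

This is a maximum matching.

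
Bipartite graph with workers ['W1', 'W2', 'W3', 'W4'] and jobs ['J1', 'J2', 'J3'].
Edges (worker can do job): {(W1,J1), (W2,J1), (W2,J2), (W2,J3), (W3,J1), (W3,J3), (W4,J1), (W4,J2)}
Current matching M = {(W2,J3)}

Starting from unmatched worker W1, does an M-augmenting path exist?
Yes: W1 → J1

An M-augmenting path alternates non-matching / matching edges, starting and ending at unmatched vertices.
Path: W1 → J1
(J1 is unmatched in M, so the path is augmenting.)
Flipping edges along this path would increase |M| from 1 to 2.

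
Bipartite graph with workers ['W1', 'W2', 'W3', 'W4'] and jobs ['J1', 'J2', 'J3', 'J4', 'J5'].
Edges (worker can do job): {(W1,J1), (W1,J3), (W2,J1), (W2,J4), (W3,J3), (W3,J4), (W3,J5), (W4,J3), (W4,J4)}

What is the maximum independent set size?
Maximum independent set = 5

By König's theorem:
- Min vertex cover = Max matching = 4
- Max independent set = Total vertices - Min vertex cover
- Max independent set = 9 - 4 = 5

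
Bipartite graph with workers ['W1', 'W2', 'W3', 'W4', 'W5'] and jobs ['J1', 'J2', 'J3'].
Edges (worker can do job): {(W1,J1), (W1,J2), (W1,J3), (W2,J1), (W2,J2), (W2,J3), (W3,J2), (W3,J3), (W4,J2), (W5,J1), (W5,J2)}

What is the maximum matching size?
Maximum matching size = 3

Maximum matching: {(W1,J1), (W3,J3), (W5,J2)}
Size: 3

This assigns 3 workers to 3 distinct jobs.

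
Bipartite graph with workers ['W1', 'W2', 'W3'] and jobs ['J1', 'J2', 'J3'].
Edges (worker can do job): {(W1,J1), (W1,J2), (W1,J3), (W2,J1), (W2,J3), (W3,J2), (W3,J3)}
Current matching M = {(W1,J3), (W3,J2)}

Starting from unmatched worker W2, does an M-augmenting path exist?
Yes: W2 → J3 → W1 → J1

An M-augmenting path alternates non-matching / matching edges, starting and ending at unmatched vertices.
Path: W2 → J3 → W1 → J1
(J1 is unmatched in M, so the path is augmenting.)
Flipping edges along this path would increase |M| from 2 to 3.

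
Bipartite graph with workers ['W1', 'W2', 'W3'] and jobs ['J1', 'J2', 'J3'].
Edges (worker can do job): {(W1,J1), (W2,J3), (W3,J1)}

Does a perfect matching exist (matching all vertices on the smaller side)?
No, maximum matching has size 2 < 3

Maximum matching has size 2, need 3 for perfect matching.
Unmatched workers: ['W1']
Unmatched jobs: ['J2']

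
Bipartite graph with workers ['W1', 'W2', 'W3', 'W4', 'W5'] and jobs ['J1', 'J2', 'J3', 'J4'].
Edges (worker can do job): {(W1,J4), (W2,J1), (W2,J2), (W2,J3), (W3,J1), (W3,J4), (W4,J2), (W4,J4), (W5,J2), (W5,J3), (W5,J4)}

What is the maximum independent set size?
Maximum independent set = 5

By König's theorem:
- Min vertex cover = Max matching = 4
- Max independent set = Total vertices - Min vertex cover
- Max independent set = 9 - 4 = 5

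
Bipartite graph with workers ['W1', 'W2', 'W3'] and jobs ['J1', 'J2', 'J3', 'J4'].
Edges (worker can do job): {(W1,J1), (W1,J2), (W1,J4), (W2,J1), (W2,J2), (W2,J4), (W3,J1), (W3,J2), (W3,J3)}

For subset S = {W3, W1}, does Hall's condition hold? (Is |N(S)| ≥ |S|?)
Yes: |N(S)| = 4, |S| = 2

Subset S = {W3, W1}
Neighbors N(S) = {J1, J2, J3, J4}

|N(S)| = 4, |S| = 2
Hall's condition: |N(S)| ≥ |S| is satisfied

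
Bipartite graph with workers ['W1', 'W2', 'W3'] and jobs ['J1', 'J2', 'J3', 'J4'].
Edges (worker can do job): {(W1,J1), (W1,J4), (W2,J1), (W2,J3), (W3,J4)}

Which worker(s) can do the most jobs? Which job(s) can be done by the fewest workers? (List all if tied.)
Most versatile: W1, W2 (2 jobs); Least covered: J2 (0 workers)

Worker degrees (jobs they can do): W1:2, W2:2, W3:1
Job degrees (workers who can do it): J1:2, J2:0, J3:1, J4:2

Maximum worker degree is 2, achieved by: W1, W2
Minimum job degree is 0, achieved by: J2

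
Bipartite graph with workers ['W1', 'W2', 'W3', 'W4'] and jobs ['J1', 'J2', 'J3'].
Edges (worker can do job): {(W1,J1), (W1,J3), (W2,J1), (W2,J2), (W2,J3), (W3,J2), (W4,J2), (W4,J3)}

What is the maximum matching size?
Maximum matching size = 3

Maximum matching: {(W1,J1), (W3,J2), (W4,J3)}
Size: 3

This assigns 3 workers to 3 distinct jobs.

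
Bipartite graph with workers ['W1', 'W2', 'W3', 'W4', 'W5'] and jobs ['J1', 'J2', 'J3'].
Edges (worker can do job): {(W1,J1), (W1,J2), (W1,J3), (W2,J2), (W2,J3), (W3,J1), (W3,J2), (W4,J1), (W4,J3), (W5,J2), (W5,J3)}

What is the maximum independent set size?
Maximum independent set = 5

By König's theorem:
- Min vertex cover = Max matching = 3
- Max independent set = Total vertices - Min vertex cover
- Max independent set = 8 - 3 = 5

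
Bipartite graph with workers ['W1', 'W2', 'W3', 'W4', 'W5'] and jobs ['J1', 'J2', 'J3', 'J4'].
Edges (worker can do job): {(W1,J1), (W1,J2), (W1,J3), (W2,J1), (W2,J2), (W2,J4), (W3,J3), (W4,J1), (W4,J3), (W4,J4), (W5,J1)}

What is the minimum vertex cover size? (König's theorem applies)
Minimum vertex cover size = 4

By König's theorem: in bipartite graphs,
min vertex cover = max matching = 4

Maximum matching has size 4, so minimum vertex cover also has size 4.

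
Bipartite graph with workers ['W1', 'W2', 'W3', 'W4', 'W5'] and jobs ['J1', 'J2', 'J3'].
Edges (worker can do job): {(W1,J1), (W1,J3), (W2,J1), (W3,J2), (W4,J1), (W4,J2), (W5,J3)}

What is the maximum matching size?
Maximum matching size = 3

Maximum matching: {(W3,J2), (W4,J1), (W5,J3)}
Size: 3

This assigns 3 workers to 3 distinct jobs.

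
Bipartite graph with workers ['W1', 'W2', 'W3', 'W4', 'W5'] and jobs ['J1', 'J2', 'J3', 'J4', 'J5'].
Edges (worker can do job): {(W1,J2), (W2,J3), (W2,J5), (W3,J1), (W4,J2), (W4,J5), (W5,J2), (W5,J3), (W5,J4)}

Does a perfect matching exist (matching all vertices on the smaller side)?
Yes, perfect matching exists (size 5)

Perfect matching: {(W1,J2), (W2,J3), (W3,J1), (W4,J5), (W5,J4)}
All 5 vertices on the smaller side are matched.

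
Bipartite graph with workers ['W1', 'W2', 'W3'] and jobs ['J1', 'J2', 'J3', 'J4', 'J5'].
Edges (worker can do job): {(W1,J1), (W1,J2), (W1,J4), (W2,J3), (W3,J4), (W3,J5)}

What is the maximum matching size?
Maximum matching size = 3

Maximum matching: {(W1,J2), (W2,J3), (W3,J4)}
Size: 3

This assigns 3 workers to 3 distinct jobs.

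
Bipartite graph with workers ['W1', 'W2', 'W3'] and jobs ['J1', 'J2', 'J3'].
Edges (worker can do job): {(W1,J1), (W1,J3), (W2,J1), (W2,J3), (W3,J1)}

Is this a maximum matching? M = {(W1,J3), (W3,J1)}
Yes, size 2 is maximum

Proposed matching has size 2.
Maximum matching size for this graph: 2.

This is a maximum matching.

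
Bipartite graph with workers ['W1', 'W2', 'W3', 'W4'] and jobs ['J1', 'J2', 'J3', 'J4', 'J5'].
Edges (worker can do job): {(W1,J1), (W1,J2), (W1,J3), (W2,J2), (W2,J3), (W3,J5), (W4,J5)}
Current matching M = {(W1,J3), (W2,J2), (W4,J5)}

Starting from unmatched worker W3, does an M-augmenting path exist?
No augmenting path from W3

Alternating search from W3 reaches jobs: {J5}.
Every reachable job is already matched in M, and following those matched edges back to workers exposes no further unvisited jobs.
No M-augmenting path from W3 exists.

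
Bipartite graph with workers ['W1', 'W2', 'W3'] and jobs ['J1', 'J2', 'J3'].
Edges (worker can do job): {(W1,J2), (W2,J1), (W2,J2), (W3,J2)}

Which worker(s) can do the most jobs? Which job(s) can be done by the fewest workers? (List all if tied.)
Most versatile: W2 (2 jobs); Least covered: J3 (0 workers)

Worker degrees (jobs they can do): W1:1, W2:2, W3:1
Job degrees (workers who can do it): J1:1, J2:3, J3:0

Maximum worker degree is 2, achieved by: W2
Minimum job degree is 0, achieved by: J3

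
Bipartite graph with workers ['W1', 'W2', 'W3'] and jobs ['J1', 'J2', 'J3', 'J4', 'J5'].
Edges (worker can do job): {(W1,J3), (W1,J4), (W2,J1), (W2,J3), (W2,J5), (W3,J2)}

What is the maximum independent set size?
Maximum independent set = 5

By König's theorem:
- Min vertex cover = Max matching = 3
- Max independent set = Total vertices - Min vertex cover
- Max independent set = 8 - 3 = 5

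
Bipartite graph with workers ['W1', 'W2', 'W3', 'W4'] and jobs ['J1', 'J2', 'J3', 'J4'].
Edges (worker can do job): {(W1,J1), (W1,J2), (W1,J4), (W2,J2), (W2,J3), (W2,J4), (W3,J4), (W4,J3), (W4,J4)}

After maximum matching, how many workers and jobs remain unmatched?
Unmatched: 0 workers, 0 jobs

Maximum matching size: 4
Workers: 4 total, 4 matched, 0 unmatched
Jobs: 4 total, 4 matched, 0 unmatched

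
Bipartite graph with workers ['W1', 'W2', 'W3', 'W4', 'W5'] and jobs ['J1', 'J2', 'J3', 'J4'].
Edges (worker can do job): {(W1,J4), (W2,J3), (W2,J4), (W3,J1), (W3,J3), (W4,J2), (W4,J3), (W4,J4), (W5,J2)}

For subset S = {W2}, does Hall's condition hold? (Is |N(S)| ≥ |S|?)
Yes: |N(S)| = 2, |S| = 1

Subset S = {W2}
Neighbors N(S) = {J3, J4}

|N(S)| = 2, |S| = 1
Hall's condition: |N(S)| ≥ |S| is satisfied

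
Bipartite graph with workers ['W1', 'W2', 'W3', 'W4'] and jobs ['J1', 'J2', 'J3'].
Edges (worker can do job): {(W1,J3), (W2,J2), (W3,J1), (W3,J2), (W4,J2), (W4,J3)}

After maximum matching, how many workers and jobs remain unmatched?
Unmatched: 1 workers, 0 jobs

Maximum matching size: 3
Workers: 4 total, 3 matched, 1 unmatched
Jobs: 3 total, 3 matched, 0 unmatched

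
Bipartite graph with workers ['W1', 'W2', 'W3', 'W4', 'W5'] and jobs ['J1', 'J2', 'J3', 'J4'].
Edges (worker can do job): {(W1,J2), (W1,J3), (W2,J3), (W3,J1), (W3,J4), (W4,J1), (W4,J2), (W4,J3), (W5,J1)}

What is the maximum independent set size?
Maximum independent set = 5

By König's theorem:
- Min vertex cover = Max matching = 4
- Max independent set = Total vertices - Min vertex cover
- Max independent set = 9 - 4 = 5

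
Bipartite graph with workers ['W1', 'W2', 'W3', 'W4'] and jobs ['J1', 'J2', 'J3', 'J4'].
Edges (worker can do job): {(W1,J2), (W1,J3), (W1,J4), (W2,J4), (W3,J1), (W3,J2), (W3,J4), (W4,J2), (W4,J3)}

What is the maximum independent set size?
Maximum independent set = 4

By König's theorem:
- Min vertex cover = Max matching = 4
- Max independent set = Total vertices - Min vertex cover
- Max independent set = 8 - 4 = 4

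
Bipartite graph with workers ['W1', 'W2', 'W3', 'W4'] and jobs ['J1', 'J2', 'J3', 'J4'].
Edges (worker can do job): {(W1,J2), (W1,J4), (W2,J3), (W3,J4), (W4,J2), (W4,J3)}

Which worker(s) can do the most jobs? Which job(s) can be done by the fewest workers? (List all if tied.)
Most versatile: W1, W4 (2 jobs); Least covered: J1 (0 workers)

Worker degrees (jobs they can do): W1:2, W2:1, W3:1, W4:2
Job degrees (workers who can do it): J1:0, J2:2, J3:2, J4:2

Maximum worker degree is 2, achieved by: W1, W4
Minimum job degree is 0, achieved by: J1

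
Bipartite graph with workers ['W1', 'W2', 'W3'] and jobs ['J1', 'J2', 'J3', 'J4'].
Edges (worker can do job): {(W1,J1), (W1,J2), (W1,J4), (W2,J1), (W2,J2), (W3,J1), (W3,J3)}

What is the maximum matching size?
Maximum matching size = 3

Maximum matching: {(W1,J4), (W2,J2), (W3,J1)}
Size: 3

This assigns 3 workers to 3 distinct jobs.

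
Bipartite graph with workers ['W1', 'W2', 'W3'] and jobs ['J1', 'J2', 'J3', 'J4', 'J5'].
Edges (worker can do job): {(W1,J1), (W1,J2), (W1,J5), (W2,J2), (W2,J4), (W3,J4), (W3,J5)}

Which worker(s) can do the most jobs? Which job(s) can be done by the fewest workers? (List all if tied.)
Most versatile: W1 (3 jobs); Least covered: J3 (0 workers)

Worker degrees (jobs they can do): W1:3, W2:2, W3:2
Job degrees (workers who can do it): J1:1, J2:2, J3:0, J4:2, J5:2

Maximum worker degree is 3, achieved by: W1
Minimum job degree is 0, achieved by: J3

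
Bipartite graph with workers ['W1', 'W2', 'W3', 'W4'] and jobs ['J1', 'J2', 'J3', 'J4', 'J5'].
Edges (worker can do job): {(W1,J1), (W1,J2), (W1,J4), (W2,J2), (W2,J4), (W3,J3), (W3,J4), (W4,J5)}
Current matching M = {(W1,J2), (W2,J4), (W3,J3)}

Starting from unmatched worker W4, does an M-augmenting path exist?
Yes: W4 → J5

An M-augmenting path alternates non-matching / matching edges, starting and ending at unmatched vertices.
Path: W4 → J5
(J5 is unmatched in M, so the path is augmenting.)
Flipping edges along this path would increase |M| from 3 to 4.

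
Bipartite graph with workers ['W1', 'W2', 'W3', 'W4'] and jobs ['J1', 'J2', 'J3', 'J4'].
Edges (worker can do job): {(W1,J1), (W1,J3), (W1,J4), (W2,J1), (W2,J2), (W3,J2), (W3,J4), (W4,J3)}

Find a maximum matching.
Matching: {(W1,J1), (W2,J2), (W3,J4), (W4,J3)}

Maximum matching (size 4):
  W1 → J1
  W2 → J2
  W3 → J4
  W4 → J3

Each worker is assigned to at most one job, and each job to at most one worker.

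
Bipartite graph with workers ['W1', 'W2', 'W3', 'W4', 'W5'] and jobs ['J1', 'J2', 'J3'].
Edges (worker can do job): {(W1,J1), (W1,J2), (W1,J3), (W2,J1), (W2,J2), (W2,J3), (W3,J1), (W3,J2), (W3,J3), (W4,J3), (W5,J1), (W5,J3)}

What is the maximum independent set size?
Maximum independent set = 5

By König's theorem:
- Min vertex cover = Max matching = 3
- Max independent set = Total vertices - Min vertex cover
- Max independent set = 8 - 3 = 5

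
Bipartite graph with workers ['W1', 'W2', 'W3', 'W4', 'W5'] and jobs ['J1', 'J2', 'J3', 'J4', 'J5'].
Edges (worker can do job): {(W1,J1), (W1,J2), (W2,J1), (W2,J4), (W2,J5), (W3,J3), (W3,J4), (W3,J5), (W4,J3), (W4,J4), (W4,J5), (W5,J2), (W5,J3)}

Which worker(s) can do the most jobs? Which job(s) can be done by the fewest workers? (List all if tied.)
Most versatile: W2, W3, W4 (3 jobs); Least covered: J1, J2 (2 workers)

Worker degrees (jobs they can do): W1:2, W2:3, W3:3, W4:3, W5:2
Job degrees (workers who can do it): J1:2, J2:2, J3:3, J4:3, J5:3

Maximum worker degree is 3, achieved by: W2, W3, W4
Minimum job degree is 2, achieved by: J1, J2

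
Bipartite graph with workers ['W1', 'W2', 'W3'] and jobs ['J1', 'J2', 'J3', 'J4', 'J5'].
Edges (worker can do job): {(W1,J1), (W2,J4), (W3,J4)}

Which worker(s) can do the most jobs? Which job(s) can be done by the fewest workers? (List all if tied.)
Most versatile: W1, W2, W3 (1 jobs); Least covered: J2, J3, J5 (0 workers)

Worker degrees (jobs they can do): W1:1, W2:1, W3:1
Job degrees (workers who can do it): J1:1, J2:0, J3:0, J4:2, J5:0

Maximum worker degree is 1, achieved by: W1, W2, W3
Minimum job degree is 0, achieved by: J2, J3, J5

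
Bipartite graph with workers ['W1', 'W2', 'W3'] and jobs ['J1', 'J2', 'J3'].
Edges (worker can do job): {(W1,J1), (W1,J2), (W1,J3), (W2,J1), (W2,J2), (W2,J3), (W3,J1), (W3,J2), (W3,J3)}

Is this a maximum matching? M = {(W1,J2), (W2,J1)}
No, size 2 is not maximum

Proposed matching has size 2.
Maximum matching size for this graph: 3.

This is NOT maximum - can be improved to size 3.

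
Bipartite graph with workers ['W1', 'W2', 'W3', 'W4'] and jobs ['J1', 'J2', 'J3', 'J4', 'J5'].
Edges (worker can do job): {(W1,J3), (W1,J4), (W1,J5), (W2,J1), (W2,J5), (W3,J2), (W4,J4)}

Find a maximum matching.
Matching: {(W1,J3), (W2,J5), (W3,J2), (W4,J4)}

Maximum matching (size 4):
  W1 → J3
  W2 → J5
  W3 → J2
  W4 → J4

Each worker is assigned to at most one job, and each job to at most one worker.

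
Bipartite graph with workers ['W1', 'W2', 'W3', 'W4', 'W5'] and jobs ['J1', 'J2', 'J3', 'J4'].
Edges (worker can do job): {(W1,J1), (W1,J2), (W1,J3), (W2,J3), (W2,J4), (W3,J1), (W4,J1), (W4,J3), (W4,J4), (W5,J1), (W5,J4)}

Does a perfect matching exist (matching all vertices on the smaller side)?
Yes, perfect matching exists (size 4)

Perfect matching: {(W1,J2), (W3,J1), (W4,J3), (W5,J4)}
All 4 vertices on the smaller side are matched.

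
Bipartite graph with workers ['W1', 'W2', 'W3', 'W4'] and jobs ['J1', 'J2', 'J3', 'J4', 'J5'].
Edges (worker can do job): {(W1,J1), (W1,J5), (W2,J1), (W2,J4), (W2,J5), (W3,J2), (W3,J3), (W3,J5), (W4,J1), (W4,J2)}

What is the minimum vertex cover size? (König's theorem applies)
Minimum vertex cover size = 4

By König's theorem: in bipartite graphs,
min vertex cover = max matching = 4

Maximum matching has size 4, so minimum vertex cover also has size 4.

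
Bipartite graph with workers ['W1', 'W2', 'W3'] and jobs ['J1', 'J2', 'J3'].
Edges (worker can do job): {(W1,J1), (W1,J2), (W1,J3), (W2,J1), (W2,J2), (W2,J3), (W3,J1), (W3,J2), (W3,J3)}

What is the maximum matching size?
Maximum matching size = 3

Maximum matching: {(W1,J1), (W2,J3), (W3,J2)}
Size: 3

This assigns 3 workers to 3 distinct jobs.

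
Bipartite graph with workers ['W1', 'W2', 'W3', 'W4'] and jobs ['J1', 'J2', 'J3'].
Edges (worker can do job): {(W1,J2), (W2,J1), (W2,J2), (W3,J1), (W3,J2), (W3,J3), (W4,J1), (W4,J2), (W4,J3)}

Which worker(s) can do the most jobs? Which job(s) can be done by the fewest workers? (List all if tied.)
Most versatile: W3, W4 (3 jobs); Least covered: J3 (2 workers)

Worker degrees (jobs they can do): W1:1, W2:2, W3:3, W4:3
Job degrees (workers who can do it): J1:3, J2:4, J3:2

Maximum worker degree is 3, achieved by: W3, W4
Minimum job degree is 2, achieved by: J3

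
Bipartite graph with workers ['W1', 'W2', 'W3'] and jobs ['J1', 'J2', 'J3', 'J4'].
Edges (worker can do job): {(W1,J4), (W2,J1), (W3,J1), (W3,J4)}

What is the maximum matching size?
Maximum matching size = 2

Maximum matching: {(W1,J4), (W3,J1)}
Size: 2

This assigns 2 workers to 2 distinct jobs.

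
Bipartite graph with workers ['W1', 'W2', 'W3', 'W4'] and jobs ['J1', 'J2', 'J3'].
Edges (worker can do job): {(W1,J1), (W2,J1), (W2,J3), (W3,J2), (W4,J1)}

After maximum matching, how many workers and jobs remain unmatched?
Unmatched: 1 workers, 0 jobs

Maximum matching size: 3
Workers: 4 total, 3 matched, 1 unmatched
Jobs: 3 total, 3 matched, 0 unmatched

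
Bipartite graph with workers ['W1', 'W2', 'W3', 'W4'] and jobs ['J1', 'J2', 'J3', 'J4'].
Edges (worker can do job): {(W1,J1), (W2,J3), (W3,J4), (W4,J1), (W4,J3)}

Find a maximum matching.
Matching: {(W2,J3), (W3,J4), (W4,J1)}

Maximum matching (size 3):
  W2 → J3
  W3 → J4
  W4 → J1

Each worker is assigned to at most one job, and each job to at most one worker.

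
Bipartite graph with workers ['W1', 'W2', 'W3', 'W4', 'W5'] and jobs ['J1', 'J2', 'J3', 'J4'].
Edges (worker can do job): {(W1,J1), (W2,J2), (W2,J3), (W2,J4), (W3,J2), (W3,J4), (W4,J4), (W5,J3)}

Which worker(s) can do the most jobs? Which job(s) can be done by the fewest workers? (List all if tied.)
Most versatile: W2 (3 jobs); Least covered: J1 (1 workers)

Worker degrees (jobs they can do): W1:1, W2:3, W3:2, W4:1, W5:1
Job degrees (workers who can do it): J1:1, J2:2, J3:2, J4:3

Maximum worker degree is 3, achieved by: W2
Minimum job degree is 1, achieved by: J1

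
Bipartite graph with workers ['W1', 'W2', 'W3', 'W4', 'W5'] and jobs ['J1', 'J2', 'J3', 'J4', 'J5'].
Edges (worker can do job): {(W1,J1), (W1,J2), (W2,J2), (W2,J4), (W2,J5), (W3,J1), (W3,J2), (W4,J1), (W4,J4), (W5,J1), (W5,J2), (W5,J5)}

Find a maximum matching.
Matching: {(W2,J5), (W3,J2), (W4,J4), (W5,J1)}

Maximum matching (size 4):
  W2 → J5
  W3 → J2
  W4 → J4
  W5 → J1

Each worker is assigned to at most one job, and each job to at most one worker.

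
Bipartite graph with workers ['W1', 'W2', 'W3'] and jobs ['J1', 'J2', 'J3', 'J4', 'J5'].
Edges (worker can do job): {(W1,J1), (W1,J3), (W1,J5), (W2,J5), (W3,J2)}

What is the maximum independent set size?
Maximum independent set = 5

By König's theorem:
- Min vertex cover = Max matching = 3
- Max independent set = Total vertices - Min vertex cover
- Max independent set = 8 - 3 = 5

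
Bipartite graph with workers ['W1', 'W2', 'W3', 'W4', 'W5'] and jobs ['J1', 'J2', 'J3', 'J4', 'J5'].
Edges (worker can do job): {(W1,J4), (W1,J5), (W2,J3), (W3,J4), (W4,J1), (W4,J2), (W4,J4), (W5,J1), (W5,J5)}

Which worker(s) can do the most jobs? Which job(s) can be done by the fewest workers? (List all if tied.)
Most versatile: W4 (3 jobs); Least covered: J2, J3 (1 workers)

Worker degrees (jobs they can do): W1:2, W2:1, W3:1, W4:3, W5:2
Job degrees (workers who can do it): J1:2, J2:1, J3:1, J4:3, J5:2

Maximum worker degree is 3, achieved by: W4
Minimum job degree is 1, achieved by: J2, J3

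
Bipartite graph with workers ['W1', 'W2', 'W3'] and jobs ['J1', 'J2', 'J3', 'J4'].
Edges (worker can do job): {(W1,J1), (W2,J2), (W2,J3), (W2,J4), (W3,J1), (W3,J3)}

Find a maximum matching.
Matching: {(W1,J1), (W2,J2), (W3,J3)}

Maximum matching (size 3):
  W1 → J1
  W2 → J2
  W3 → J3

Each worker is assigned to at most one job, and each job to at most one worker.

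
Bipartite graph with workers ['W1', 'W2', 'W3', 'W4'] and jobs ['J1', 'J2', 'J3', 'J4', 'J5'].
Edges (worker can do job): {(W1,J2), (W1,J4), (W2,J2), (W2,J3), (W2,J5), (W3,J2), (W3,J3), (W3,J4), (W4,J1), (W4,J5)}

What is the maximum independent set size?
Maximum independent set = 5

By König's theorem:
- Min vertex cover = Max matching = 4
- Max independent set = Total vertices - Min vertex cover
- Max independent set = 9 - 4 = 5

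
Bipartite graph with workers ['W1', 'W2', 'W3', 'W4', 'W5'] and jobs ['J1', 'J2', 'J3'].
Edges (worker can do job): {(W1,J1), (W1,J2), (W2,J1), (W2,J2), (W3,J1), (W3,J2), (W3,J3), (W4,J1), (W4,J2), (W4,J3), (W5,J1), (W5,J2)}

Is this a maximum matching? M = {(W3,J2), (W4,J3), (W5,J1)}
Yes, size 3 is maximum

Proposed matching has size 3.
Maximum matching size for this graph: 3.

This is a maximum matching.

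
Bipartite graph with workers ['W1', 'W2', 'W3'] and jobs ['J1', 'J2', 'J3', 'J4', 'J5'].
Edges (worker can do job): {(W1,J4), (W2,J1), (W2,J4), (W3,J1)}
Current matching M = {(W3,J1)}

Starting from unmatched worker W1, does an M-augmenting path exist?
Yes: W1 → J4

An M-augmenting path alternates non-matching / matching edges, starting and ending at unmatched vertices.
Path: W1 → J4
(J4 is unmatched in M, so the path is augmenting.)
Flipping edges along this path would increase |M| from 1 to 2.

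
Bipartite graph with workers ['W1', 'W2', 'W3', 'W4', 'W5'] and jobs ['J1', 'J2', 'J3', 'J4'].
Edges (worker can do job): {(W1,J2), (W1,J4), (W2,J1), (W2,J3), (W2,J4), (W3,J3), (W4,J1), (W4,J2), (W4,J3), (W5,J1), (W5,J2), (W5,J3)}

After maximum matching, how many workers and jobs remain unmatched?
Unmatched: 1 workers, 0 jobs

Maximum matching size: 4
Workers: 5 total, 4 matched, 1 unmatched
Jobs: 4 total, 4 matched, 0 unmatched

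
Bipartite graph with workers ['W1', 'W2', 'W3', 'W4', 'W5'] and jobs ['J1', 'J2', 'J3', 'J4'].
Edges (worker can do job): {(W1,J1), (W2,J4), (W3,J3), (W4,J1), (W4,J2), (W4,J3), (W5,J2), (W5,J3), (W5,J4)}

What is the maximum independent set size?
Maximum independent set = 5

By König's theorem:
- Min vertex cover = Max matching = 4
- Max independent set = Total vertices - Min vertex cover
- Max independent set = 9 - 4 = 5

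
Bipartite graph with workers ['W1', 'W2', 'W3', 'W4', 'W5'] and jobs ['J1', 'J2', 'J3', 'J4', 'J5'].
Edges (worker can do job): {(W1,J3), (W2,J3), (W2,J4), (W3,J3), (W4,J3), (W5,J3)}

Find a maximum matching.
Matching: {(W2,J4), (W3,J3)}

Maximum matching (size 2):
  W2 → J4
  W3 → J3

Each worker is assigned to at most one job, and each job to at most one worker.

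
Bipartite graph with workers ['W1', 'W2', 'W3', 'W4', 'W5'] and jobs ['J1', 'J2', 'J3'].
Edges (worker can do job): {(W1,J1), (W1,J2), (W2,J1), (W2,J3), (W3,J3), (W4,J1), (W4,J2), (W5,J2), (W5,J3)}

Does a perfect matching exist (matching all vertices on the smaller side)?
Yes, perfect matching exists (size 3)

Perfect matching: {(W3,J3), (W4,J1), (W5,J2)}
All 3 vertices on the smaller side are matched.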